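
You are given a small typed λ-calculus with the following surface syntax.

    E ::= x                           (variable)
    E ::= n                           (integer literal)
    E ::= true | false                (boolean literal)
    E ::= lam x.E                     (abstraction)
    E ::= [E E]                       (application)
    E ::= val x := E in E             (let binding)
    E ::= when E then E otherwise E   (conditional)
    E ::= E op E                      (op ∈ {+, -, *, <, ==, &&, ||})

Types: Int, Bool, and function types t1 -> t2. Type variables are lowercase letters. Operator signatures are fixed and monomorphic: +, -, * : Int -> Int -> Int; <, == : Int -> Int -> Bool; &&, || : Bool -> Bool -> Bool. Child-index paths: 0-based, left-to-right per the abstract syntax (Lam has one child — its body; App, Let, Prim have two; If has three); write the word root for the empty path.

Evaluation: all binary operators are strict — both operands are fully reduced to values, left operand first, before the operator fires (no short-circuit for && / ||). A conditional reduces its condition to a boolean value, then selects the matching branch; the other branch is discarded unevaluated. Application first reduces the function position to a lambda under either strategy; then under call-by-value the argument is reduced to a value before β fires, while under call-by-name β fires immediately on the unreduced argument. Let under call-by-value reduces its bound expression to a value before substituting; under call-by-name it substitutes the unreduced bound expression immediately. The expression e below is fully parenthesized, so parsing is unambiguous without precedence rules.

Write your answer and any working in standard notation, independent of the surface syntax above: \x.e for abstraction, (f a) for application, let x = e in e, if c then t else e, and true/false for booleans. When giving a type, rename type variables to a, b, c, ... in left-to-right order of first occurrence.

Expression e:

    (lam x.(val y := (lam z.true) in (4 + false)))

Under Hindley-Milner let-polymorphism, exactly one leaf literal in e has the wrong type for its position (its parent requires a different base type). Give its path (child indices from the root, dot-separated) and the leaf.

Trace:
\z._ : b -> Bool
let y : forall. b -> Bool
  unify Int ~ Int
  unify Bool ~ Int
  FAIL: mismatch Bool ~ Int

Answer: 0.1.1 : false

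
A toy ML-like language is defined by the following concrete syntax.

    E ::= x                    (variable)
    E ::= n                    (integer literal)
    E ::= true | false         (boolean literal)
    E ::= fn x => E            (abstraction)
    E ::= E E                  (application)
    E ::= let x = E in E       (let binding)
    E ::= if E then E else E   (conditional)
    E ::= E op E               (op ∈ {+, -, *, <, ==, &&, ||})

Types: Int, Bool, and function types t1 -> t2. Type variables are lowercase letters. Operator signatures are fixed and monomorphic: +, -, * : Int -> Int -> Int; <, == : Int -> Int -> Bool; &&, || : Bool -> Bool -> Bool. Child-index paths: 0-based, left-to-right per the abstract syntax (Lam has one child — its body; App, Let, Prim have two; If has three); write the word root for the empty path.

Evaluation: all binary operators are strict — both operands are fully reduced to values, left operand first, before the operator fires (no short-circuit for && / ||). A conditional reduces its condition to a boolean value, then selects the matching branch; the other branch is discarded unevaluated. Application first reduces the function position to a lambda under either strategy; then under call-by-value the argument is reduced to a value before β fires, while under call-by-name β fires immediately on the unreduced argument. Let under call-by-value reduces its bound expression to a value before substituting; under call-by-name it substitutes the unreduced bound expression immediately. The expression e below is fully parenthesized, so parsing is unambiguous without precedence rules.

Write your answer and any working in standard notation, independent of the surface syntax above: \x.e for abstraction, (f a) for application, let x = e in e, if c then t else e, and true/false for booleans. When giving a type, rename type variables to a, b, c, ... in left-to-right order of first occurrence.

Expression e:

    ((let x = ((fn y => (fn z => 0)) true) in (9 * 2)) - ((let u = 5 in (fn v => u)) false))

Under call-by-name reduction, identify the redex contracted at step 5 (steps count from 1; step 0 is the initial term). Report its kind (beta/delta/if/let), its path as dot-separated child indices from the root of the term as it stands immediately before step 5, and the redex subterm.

Working:
step 0: ((let x = ((\y.(\z.0)) true) in (9 * 2)) - ((let u = 5 in (\v.u)) false))
step 1: [let@0] ((9 * 2) - ((let u = 5 in (\v.u)) false))
step 2: [delta@0] (18 - ((let u = 5 in (\v.u)) false))
step 3: [let@1.0] (18 - ((\v.5) false))
step 4: [beta@1] (18 - 5)
step 5: [delta@root] 13

Answer: delta at root : (18 - 5)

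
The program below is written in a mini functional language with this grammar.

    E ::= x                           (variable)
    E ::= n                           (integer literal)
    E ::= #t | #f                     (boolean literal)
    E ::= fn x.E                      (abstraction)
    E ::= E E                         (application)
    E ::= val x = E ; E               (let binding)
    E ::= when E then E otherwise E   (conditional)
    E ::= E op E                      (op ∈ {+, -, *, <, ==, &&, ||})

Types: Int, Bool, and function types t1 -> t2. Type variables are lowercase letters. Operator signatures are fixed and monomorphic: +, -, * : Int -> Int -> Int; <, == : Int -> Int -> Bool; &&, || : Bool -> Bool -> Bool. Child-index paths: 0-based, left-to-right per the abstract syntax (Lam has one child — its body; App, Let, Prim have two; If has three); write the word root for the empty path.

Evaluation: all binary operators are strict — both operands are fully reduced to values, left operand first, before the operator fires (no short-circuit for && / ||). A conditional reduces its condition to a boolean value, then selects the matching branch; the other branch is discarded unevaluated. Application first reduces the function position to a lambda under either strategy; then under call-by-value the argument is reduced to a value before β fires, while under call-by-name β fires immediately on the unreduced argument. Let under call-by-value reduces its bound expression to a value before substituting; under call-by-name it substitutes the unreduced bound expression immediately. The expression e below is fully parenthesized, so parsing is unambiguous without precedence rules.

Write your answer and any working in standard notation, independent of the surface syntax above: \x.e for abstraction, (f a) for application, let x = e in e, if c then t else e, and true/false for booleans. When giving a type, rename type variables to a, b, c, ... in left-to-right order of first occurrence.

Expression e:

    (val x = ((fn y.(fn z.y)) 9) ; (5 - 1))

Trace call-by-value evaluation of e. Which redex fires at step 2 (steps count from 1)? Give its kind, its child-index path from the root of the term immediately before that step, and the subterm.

Answer: let at root : (let x = (\z.9) in (5 - 1))

Derivation:
step 0: (let x = ((\y.(\z.y)) 9) in (5 - 1))
step 1: [beta@0] (let x = (\z.9) in (5 - 1))
step 2: [let@root] (5 - 1)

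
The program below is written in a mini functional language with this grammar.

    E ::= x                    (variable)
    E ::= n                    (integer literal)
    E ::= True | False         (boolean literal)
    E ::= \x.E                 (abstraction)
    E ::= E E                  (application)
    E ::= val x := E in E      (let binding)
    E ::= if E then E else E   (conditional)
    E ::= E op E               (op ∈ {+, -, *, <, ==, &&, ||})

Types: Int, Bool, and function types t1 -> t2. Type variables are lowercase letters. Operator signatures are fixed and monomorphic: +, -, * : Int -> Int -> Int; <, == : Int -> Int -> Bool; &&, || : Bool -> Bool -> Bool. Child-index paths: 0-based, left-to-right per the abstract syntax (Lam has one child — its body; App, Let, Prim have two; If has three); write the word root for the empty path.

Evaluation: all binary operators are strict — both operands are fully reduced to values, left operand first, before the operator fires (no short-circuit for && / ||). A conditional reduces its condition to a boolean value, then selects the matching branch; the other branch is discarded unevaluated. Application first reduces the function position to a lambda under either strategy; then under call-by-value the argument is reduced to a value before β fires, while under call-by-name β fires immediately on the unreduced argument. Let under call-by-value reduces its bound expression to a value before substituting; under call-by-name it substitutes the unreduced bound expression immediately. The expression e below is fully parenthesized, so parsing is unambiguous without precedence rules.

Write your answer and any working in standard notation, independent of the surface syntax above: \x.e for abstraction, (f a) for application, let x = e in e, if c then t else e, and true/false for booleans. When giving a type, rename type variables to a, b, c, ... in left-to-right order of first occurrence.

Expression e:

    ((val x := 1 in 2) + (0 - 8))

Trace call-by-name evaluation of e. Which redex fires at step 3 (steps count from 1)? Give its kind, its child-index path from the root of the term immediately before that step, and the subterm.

Working:
step 0: ((let x = 1 in 2) + (0 - 8))
step 1: [let@0] (2 + (0 - 8))
step 2: [delta@1] (2 + -8)
step 3: [delta@root] -6

Answer: delta at root : (2 + -8)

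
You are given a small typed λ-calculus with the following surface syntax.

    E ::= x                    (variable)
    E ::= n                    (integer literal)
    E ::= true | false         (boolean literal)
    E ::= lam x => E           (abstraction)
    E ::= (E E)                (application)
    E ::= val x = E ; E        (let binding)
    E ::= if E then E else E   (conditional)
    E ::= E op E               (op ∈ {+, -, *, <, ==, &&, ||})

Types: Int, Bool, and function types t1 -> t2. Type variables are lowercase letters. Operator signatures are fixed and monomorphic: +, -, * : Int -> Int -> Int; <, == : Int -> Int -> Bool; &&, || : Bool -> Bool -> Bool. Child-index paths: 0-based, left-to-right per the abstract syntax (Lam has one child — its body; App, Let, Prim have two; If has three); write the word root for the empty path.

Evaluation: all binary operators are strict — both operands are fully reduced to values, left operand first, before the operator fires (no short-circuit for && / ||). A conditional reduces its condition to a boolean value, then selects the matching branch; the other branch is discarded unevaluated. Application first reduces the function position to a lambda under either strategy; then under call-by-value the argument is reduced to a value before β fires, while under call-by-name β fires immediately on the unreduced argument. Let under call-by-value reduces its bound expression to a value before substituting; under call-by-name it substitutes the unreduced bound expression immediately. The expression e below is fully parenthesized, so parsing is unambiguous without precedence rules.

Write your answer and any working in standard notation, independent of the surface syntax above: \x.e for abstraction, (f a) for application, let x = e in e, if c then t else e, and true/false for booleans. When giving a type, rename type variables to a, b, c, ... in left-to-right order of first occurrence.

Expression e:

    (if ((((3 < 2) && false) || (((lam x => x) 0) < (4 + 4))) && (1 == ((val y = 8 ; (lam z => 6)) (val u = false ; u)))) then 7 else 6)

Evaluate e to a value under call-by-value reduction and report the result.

Trace:
step 0: (if ((((3 < 2) && false) || (((\x.x) 0) < (4 + 4))) && (1 == ((let y = 8 in (\z.6)) (let u = false in u)))) then 7 else 6)
step 1: [delta@0.0.0.0] (if (((false && false) || (((\x.x) 0) < (4 + 4))) && (1 == ((let y = 8 in (\z.6)) (let u = false in u)))) then 7 else 6)
step 2: [delta@0.0.0] (if ((false || (((\x.x) 0) < (4 + 4))) && (1 == ((let y = 8 in (\z.6)) (let u = false in u)))) then 7 else 6)
step 3: [beta@0.0.1.0] (if ((false || (0 < (4 + 4))) && (1 == ((let y = 8 in (\z.6)) (let u = false in u)))) then 7 else 6)
step 4: [delta@0.0.1.1] (if ((false || (0 < 8)) && (1 == ((let y = 8 in (\z.6)) (let u = false in u)))) then 7 else 6)
step 5: [delta@0.0.1] (if ((false || true) && (1 == ((let y = 8 in (\z.6)) (let u = false in u)))) then 7 else 6)
step 6: [delta@0.0] (if (true && (1 == ((let y = 8 in (\z.6)) (let u = false in u)))) then 7 else 6)
step 7: [let@0.1.1.0] (if (true && (1 == ((\z.6) (let u = false in u)))) then 7 else 6)
step 8: [let@0.1.1.1] (if (true && (1 == ((\z.6) false))) then 7 else 6)
step 9: [beta@0.1.1] (if (true && (1 == 6)) then 7 else 6)
step 10: [delta@0.1] (if (true && false) then 7 else 6)
step 11: [delta@0] (if false then 7 else 6)
step 12: [if@root] 6

Answer: 6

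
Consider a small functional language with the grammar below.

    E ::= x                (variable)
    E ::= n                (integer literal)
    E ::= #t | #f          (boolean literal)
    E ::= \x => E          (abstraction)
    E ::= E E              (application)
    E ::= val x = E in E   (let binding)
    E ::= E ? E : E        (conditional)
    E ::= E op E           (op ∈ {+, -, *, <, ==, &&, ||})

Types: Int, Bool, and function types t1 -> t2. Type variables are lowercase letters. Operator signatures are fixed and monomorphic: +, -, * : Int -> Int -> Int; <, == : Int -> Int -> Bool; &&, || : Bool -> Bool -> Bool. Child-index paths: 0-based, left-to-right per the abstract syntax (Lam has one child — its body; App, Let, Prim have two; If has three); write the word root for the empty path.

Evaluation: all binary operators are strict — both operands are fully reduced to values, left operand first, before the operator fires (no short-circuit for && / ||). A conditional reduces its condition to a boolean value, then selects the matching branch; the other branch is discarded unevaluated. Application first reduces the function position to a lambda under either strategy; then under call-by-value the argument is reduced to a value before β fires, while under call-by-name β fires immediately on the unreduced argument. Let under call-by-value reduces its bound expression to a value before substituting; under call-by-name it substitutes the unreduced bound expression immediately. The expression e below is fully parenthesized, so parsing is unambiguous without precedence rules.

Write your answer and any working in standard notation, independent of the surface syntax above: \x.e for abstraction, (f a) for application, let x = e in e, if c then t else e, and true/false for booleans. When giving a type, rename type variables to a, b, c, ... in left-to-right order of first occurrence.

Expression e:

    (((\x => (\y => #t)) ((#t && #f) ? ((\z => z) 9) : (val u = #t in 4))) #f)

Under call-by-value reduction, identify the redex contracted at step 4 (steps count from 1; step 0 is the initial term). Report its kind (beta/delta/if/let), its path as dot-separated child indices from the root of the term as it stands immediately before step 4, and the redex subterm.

Answer: beta at 0 : ((\x.(\y.true)) 4)

Derivation:
step 0: (((\x.(\y.true)) (if (true && false) then ((\z.z) 9) else (let u = true in 4))) false)
step 1: [delta@0.1.0] (((\x.(\y.true)) (if false then ((\z.z) 9) else (let u = true in 4))) false)
step 2: [if@0.1] (((\x.(\y.true)) (let u = true in 4)) false)
step 3: [let@0.1] (((\x.(\y.true)) 4) false)
step 4: [beta@0] ((\y.true) false)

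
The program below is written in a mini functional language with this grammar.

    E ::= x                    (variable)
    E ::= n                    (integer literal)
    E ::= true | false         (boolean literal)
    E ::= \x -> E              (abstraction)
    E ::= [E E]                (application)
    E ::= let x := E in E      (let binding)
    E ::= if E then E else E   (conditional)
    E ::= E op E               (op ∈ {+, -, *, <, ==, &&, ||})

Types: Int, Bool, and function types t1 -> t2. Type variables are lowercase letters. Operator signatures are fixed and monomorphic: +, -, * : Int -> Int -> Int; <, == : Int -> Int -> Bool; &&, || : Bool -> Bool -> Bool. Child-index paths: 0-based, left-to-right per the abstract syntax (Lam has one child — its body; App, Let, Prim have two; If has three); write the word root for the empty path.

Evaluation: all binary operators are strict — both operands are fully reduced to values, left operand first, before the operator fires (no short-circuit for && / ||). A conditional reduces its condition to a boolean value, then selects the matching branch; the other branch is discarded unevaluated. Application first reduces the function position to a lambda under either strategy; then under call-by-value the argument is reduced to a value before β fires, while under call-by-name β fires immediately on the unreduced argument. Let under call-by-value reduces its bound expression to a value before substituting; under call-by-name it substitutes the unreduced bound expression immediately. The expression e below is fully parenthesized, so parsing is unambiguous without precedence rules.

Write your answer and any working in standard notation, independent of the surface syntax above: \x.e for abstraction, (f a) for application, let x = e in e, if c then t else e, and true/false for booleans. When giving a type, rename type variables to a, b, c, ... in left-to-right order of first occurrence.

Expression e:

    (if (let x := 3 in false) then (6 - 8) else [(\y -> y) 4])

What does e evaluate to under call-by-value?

Answer: 4

Working:
step 0: (if (let x = 3 in false) then (6 - 8) else ((\y.y) 4))
step 1: [let@0] (if false then (6 - 8) else ((\y.y) 4))
step 2: [if@root] ((\y.y) 4)
step 3: [beta@root] 4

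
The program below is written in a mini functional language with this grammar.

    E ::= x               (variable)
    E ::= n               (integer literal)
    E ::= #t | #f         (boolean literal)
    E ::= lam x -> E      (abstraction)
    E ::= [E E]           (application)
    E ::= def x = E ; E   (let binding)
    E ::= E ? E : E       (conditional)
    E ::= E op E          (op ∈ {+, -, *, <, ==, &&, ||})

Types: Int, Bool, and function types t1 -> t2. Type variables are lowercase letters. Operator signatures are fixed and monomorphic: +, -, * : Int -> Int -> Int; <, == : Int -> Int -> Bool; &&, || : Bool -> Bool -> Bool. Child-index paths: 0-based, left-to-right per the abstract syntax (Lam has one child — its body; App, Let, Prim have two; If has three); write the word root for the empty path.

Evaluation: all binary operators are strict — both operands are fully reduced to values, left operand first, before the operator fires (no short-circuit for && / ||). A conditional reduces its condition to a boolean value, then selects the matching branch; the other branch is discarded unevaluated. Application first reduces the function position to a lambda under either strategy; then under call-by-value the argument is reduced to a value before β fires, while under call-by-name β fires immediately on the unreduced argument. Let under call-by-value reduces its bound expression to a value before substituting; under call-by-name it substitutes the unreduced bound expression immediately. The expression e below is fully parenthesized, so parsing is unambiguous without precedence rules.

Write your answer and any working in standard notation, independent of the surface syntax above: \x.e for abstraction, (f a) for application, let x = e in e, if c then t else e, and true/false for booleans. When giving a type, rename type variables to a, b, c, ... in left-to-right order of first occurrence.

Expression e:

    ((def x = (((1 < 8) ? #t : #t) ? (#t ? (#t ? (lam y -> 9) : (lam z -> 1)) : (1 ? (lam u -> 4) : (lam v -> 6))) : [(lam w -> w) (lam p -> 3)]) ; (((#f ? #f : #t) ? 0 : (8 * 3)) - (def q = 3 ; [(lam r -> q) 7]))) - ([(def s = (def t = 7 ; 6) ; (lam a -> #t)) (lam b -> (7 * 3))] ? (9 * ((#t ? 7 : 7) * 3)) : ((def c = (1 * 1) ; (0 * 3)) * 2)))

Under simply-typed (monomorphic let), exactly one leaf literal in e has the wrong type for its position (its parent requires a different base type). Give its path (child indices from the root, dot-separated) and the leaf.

Derivation:
  unify Int ~ Int
  unify Int ~ Int
  unify Bool ~ Bool
  unify Bool ~ Bool
  unify Bool ~ Bool
  unify Bool ~ Bool
  unify Bool ~ Bool
\y._ : a -> Int
\z._ : b -> Int
  unify a -> Int ~ b -> Int
  unify a ~ b
  unify Int ~ Int
  unify Int ~ Bool
  FAIL: mismatch Int ~ Bool

Answer: 0.0.1.2.0 : 1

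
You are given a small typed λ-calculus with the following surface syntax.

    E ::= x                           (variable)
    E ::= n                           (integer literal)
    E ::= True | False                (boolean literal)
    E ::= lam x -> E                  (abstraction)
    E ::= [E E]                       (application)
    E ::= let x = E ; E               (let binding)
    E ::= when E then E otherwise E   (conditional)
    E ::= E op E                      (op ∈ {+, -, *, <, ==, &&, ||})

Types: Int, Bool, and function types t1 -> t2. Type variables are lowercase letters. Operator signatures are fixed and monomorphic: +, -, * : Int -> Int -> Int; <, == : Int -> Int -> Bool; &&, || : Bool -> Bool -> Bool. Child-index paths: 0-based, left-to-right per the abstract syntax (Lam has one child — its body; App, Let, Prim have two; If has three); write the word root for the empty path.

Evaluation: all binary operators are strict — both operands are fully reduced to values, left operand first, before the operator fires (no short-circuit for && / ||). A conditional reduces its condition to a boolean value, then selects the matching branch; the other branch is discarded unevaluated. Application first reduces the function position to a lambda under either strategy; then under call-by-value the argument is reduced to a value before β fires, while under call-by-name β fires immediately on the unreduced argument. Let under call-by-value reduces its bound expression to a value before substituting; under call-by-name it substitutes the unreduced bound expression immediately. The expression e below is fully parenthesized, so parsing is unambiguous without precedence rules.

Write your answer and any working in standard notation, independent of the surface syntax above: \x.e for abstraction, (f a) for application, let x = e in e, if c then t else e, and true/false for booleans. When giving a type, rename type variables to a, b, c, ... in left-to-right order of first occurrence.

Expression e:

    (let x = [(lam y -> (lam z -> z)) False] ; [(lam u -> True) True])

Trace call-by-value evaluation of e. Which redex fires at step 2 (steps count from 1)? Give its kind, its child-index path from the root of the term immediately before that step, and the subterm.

Working:
step 0: (let x = ((\y.(\z.z)) false) in ((\u.true) true))
step 1: [beta@0] (let x = (\z.z) in ((\u.true) true))
step 2: [let@root] ((\u.true) true)

Answer: let at root : (let x = (\z.z) in ((\u.true) true))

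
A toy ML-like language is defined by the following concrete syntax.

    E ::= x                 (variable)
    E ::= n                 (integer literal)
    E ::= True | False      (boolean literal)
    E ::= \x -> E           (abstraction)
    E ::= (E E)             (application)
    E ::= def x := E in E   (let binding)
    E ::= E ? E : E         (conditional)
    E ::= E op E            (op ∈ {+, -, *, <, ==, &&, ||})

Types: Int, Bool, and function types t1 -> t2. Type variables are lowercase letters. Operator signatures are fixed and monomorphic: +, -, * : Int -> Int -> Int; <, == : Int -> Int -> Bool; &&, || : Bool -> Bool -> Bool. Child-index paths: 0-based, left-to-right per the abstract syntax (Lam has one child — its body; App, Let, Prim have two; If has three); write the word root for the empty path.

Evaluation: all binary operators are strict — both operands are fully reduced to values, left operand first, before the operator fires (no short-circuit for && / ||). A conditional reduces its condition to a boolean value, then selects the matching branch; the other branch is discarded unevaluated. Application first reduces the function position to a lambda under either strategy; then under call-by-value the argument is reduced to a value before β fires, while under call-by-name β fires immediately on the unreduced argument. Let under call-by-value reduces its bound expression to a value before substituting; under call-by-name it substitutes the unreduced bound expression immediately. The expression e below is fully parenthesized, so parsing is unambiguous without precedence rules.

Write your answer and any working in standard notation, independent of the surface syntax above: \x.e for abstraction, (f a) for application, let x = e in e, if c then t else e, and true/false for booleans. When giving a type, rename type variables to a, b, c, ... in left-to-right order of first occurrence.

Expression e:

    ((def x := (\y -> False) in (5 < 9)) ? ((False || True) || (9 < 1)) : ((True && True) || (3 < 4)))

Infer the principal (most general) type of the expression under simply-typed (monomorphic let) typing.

Answer: Bool

Derivation:
\y._ : a -> Bool
let x : a -> Bool
  unify Int ~ Int
  unify Int ~ Int
  unify Bool ~ Bool
  unify Bool ~ Bool
  unify Bool ~ Bool
  unify Bool ~ Bool
  unify Int ~ Int
  unify Int ~ Int
  unify Bool ~ Bool
  unify Bool ~ Bool
  unify Bool ~ Bool
  unify Bool ~ Bool
  unify Int ~ Int
  unify Int ~ Int
  unify Bool ~ Bool
  unify Bool ~ Bool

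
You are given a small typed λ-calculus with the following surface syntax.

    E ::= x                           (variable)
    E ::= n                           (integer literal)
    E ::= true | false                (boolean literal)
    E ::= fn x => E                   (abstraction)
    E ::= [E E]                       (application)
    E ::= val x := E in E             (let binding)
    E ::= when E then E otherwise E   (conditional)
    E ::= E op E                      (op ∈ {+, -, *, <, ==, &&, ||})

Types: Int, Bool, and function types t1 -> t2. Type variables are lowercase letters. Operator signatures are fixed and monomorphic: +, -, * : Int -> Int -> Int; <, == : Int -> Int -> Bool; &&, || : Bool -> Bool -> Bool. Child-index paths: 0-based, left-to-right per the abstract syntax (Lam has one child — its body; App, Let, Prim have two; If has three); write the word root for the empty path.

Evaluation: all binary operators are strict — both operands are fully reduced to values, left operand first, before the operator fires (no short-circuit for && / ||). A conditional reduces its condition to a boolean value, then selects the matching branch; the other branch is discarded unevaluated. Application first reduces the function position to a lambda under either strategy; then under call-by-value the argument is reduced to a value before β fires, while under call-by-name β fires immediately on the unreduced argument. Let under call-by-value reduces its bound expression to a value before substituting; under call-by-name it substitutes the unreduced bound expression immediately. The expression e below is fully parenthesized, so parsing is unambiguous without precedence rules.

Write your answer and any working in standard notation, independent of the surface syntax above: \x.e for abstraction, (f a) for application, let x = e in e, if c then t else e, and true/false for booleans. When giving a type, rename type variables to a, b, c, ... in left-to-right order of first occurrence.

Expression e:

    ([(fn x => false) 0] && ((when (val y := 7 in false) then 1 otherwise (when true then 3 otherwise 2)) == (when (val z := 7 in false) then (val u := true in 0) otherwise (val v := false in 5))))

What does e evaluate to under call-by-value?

Answer: false

Trace:
step 0: (((\x.false) 0) && ((if (let y = 7 in false) then 1 else (if true then 3 else 2)) == (if (let z = 7 in false) then (let u = true in 0) else (let v = false in 5))))
step 1: [beta@0] (false && ((if (let y = 7 in false) then 1 else (if true then 3 else 2)) == (if (let z = 7 in false) then (let u = true in 0) else (let v = false in 5))))
step 2: [let@1.0.0] (false && ((if false then 1 else (if true then 3 else 2)) == (if (let z = 7 in false) then (let u = true in 0) else (let v = false in 5))))
step 3: [if@1.0] (false && ((if true then 3 else 2) == (if (let z = 7 in false) then (let u = true in 0) else (let v = false in 5))))
step 4: [if@1.0] (false && (3 == (if (let z = 7 in false) then (let u = true in 0) else (let v = false in 5))))
step 5: [let@1.1.0] (false && (3 == (if false then (let u = true in 0) else (let v = false in 5))))
step 6: [if@1.1] (false && (3 == (let v = false in 5)))
step 7: [let@1.1] (false && (3 == 5))
step 8: [delta@1] (false && false)
step 9: [delta@root] false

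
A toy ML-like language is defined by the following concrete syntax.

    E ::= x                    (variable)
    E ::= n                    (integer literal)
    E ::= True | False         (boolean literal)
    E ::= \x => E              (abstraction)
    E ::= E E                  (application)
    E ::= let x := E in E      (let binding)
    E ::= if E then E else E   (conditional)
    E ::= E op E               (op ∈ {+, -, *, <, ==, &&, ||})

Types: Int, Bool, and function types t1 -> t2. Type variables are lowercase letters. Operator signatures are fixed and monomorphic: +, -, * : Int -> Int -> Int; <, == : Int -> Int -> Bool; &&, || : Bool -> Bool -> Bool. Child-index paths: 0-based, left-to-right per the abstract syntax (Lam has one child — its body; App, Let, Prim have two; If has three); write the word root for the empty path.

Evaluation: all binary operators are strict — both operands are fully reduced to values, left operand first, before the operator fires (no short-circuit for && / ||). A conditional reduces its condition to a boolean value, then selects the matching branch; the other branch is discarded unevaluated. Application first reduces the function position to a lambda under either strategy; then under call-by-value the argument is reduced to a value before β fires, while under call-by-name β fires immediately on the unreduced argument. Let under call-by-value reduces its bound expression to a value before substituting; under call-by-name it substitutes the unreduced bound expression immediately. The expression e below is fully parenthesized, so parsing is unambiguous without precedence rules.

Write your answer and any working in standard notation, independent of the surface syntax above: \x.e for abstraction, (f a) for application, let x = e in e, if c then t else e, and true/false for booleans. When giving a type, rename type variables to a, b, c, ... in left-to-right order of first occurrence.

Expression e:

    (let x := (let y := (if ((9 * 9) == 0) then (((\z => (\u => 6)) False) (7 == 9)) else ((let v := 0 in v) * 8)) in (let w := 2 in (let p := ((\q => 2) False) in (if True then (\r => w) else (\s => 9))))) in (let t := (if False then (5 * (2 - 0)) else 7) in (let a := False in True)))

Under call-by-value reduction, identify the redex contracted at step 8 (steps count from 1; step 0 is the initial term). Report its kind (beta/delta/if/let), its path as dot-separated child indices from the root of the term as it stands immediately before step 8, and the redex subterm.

Derivation:
step 0: (let x = (let y = (if ((9 * 9) == 0) then (((\z.(\u.6)) false) (7 == 9)) else ((let v = 0 in v) * 8)) in (let w = 2 in (let p = ((\q.2) false) in (if true then (\r.w) else (\s.9))))) in (let t = (if false then (5 * (2 - 0)) else 7) in (let a = false in true)))
step 1: [delta@0.0.0.0] (let x = (let y = (if (81 == 0) then (((\z.(\u.6)) false) (7 == 9)) else ((let v = 0 in v) * 8)) in (let w = 2 in (let p = ((\q.2) false) in (if true then (\r.w) else (\s.9))))) in (let t = (if false then (5 * (2 - 0)) else 7) in (let a = false in true)))
step 2: [delta@0.0.0] (let x = (let y = (if false then (((\z.(\u.6)) false) (7 == 9)) else ((let v = 0 in v) * 8)) in (let w = 2 in (let p = ((\q.2) false) in (if true then (\r.w) else (\s.9))))) in (let t = (if false then (5 * (2 - 0)) else 7) in (let a = false in true)))
step 3: [if@0.0] (let x = (let y = ((let v = 0 in v) * 8) in (let w = 2 in (let p = ((\q.2) false) in (if true then (\r.w) else (\s.9))))) in (let t = (if false then (5 * (2 - 0)) else 7) in (let a = false in true)))
step 4: [let@0.0.0] (let x = (let y = (0 * 8) in (let w = 2 in (let p = ((\q.2) false) in (if true then (\r.w) else (\s.9))))) in (let t = (if false then (5 * (2 - 0)) else 7) in (let a = false in true)))
step 5: [delta@0.0] (let x = (let y = 0 in (let w = 2 in (let p = ((\q.2) false) in (if true then (\r.w) else (\s.9))))) in (let t = (if false then (5 * (2 - 0)) else 7) in (let a = false in true)))
step 6: [let@0] (let x = (let w = 2 in (let p = ((\q.2) false) in (if true then (\r.w) else (\s.9)))) in (let t = (if false then (5 * (2 - 0)) else 7) in (let a = false in true)))
step 7: [let@0] (let x = (let p = ((\q.2) false) in (if true then (\r.2) else (\s.9))) in (let t = (if false then (5 * (2 - 0)) else 7) in (let a = false in true)))
step 8: [beta@0.0] (let x = (let p = 2 in (if true then (\r.2) else (\s.9))) in (let t = (if false then (5 * (2 - 0)) else 7) in (let a = false in true)))

Answer: beta at 0.0 : ((\q.2) false)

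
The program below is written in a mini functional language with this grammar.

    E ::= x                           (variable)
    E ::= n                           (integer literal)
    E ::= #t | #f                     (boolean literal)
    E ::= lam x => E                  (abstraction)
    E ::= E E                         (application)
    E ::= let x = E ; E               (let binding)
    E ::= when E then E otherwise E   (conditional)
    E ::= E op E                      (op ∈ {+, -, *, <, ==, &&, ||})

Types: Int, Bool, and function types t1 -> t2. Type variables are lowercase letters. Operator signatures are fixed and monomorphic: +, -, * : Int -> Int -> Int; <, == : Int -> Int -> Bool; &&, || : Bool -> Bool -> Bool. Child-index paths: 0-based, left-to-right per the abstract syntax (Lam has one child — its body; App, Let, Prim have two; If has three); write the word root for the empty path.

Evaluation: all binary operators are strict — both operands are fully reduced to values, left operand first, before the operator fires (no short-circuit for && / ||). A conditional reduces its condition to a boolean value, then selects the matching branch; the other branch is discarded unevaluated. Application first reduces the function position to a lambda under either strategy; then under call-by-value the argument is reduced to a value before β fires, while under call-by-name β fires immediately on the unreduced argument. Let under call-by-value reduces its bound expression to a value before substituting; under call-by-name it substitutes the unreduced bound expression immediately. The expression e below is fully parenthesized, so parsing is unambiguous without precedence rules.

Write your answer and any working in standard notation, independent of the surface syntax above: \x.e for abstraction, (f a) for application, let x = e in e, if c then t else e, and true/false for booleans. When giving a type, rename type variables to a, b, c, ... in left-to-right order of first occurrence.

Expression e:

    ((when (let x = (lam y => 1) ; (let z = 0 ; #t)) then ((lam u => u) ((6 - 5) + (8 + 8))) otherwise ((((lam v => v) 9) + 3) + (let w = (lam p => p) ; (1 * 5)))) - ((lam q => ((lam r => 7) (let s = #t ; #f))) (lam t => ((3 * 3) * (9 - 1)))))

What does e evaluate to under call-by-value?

Derivation:
step 0: ((if (let x = (\y.1) in (let z = 0 in true)) then ((\u.u) ((6 - 5) + (8 + 8))) else ((((\v.v) 9) + 3) + (let w = (\p.p) in (1 * 5)))) - ((\q.((\r.7) (let s = true in false))) (\t.((3 * 3) * (9 - 1)))))
step 1: [let@0.0] ((if (let z = 0 in true) then ((\u.u) ((6 - 5) + (8 + 8))) else ((((\v.v) 9) + 3) + (let w = (\p.p) in (1 * 5)))) - ((\q.((\r.7) (let s = true in false))) (\t.((3 * 3) * (9 - 1)))))
step 2: [let@0.0] ((if true then ((\u.u) ((6 - 5) + (8 + 8))) else ((((\v.v) 9) + 3) + (let w = (\p.p) in (1 * 5)))) - ((\q.((\r.7) (let s = true in false))) (\t.((3 * 3) * (9 - 1)))))
step 3: [if@0] (((\u.u) ((6 - 5) + (8 + 8))) - ((\q.((\r.7) (let s = true in false))) (\t.((3 * 3) * (9 - 1)))))
step 4: [delta@0.1.0] (((\u.u) (1 + (8 + 8))) - ((\q.((\r.7) (let s = true in false))) (\t.((3 * 3) * (9 - 1)))))
step 5: [delta@0.1.1] (((\u.u) (1 + 16)) - ((\q.((\r.7) (let s = true in false))) (\t.((3 * 3) * (9 - 1)))))
step 6: [delta@0.1] (((\u.u) 17) - ((\q.((\r.7) (let s = true in false))) (\t.((3 * 3) * (9 - 1)))))
step 7: [beta@0] (17 - ((\q.((\r.7) (let s = true in false))) (\t.((3 * 3) * (9 - 1)))))
step 8: [beta@1] (17 - ((\r.7) (let s = true in false)))
step 9: [let@1.1] (17 - ((\r.7) false))
step 10: [beta@1] (17 - 7)
step 11: [delta@root] 10

Answer: 10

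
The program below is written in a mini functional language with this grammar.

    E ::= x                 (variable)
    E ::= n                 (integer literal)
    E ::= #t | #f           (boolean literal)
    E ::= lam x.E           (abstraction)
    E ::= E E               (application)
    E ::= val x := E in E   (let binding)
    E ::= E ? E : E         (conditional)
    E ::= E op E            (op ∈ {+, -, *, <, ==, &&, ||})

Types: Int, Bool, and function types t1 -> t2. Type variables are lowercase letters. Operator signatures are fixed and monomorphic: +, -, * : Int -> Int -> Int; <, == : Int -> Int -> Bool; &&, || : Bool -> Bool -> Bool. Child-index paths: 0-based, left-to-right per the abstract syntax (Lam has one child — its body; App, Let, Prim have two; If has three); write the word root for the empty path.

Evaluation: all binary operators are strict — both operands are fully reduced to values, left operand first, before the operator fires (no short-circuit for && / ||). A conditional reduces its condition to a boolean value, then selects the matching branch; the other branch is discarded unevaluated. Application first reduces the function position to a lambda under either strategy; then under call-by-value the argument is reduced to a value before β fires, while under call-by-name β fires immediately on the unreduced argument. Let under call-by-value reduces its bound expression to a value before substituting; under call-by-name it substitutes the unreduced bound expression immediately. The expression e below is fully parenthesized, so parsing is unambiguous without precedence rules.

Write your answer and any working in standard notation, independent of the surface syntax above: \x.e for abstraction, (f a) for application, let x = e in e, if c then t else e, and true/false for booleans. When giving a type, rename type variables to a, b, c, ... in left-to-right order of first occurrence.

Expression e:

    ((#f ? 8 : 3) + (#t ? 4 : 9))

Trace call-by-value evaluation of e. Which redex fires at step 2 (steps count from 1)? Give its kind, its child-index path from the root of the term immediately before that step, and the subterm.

Trace:
step 0: ((if false then 8 else 3) + (if true then 4 else 9))
step 1: [if@0] (3 + (if true then 4 else 9))
step 2: [if@1] (3 + 4)

Answer: if at 1 : (if true then 4 else 9)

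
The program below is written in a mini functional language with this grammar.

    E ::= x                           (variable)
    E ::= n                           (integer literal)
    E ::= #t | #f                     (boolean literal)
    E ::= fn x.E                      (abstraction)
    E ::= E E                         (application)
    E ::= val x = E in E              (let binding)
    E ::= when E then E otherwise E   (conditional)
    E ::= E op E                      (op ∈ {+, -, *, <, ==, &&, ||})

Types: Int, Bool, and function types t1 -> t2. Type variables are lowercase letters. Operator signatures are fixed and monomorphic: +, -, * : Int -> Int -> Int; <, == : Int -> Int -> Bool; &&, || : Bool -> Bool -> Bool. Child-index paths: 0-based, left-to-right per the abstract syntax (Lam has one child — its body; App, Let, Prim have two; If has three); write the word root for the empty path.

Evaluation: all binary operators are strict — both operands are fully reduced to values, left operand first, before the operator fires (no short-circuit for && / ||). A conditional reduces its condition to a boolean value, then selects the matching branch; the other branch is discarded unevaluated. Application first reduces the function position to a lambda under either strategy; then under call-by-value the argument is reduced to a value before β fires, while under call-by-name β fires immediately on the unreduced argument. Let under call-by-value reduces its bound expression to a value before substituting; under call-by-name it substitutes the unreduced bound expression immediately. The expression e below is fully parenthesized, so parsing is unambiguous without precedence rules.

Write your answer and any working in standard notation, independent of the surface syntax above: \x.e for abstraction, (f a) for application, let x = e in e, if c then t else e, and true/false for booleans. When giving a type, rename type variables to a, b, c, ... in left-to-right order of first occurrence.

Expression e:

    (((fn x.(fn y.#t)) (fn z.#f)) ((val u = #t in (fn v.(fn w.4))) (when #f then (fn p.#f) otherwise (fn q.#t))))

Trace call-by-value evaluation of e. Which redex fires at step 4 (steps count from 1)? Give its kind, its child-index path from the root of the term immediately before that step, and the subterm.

Answer: beta at 1 : ((\v.(\w.4)) (\q.true))

Trace:
step 0: (((\x.(\y.true)) (\z.false)) ((let u = true in (\v.(\w.4))) (if false then (\p.false) else (\q.true))))
step 1: [beta@0] ((\y.true) ((let u = true in (\v.(\w.4))) (if false then (\p.false) else (\q.true))))
step 2: [let@1.0] ((\y.true) ((\v.(\w.4)) (if false then (\p.false) else (\q.true))))
step 3: [if@1.1] ((\y.true) ((\v.(\w.4)) (\q.true)))
step 4: [beta@1] ((\y.true) (\w.4))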